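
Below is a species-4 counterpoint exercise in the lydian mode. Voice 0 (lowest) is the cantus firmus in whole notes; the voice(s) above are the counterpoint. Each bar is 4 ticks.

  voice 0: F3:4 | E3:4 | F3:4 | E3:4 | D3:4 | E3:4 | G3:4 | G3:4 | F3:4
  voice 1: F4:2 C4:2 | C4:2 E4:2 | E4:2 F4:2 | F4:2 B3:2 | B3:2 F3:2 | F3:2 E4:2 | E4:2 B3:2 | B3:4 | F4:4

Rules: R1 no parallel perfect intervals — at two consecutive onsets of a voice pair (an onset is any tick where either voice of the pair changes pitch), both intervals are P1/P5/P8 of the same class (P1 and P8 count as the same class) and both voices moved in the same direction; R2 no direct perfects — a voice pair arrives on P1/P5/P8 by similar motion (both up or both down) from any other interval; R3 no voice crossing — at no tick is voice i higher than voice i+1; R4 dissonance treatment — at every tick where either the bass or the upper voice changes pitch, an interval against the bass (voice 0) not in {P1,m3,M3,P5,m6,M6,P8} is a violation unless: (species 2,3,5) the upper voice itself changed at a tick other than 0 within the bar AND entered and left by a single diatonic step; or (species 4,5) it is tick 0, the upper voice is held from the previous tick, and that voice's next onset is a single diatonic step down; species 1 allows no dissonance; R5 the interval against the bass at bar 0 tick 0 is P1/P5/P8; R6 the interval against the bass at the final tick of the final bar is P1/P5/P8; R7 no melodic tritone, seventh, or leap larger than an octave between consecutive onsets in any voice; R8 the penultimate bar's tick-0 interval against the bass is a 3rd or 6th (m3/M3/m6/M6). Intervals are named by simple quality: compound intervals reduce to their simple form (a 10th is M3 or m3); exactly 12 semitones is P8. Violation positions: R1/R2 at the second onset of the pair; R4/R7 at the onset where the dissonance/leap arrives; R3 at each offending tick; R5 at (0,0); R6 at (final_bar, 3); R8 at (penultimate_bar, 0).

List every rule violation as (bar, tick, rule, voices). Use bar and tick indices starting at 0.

bar 0: v0=F3 v1=F4 downbeat P8
bar 1: v0=E3 v1=C4 downbeat m6
bar 2: v0=F3 v1=E4 downbeat M7
bar 3: v0=E3 v1=F4 downbeat m2
bar 4: v0=D3 v1=B3 downbeat M6
bar 5: v0=E3 v1=F3 downbeat m2
bar 6: v0=G3 v1=E4 downbeat M6
bar 7: v0=G3 v1=B3 downbeat M3
bar 8: v0=F3 v1=F4 downbeat P8
  -> R4 @ bar 2 tick 0 v(0, 1): F3/E4 M7 untreated
  -> R4 @ bar 3 tick 0 v(0, 1): E3/F4 m2 untreated
  -> R7 @ bar 3 tick 2 v(1,): F4->B3 leap 6st
  -> R7 @ bar 4 tick 2 v(1,): B3->F3 leap 6st
  -> R4 @ bar 5 tick 0 v(0, 1): E3/F3 m2 untreated
  -> R7 @ bar 5 tick 2 v(1,): F3->E4 leap 11st
  -> R7 @ bar 8 tick 0 v(1,): B3->F4 leap 6st

(2, 0, R4, (0, 1))
(3, 0, R4, (0, 1))
(3, 2, R7, (1,))
(4, 2, R7, (1,))
(5, 0, R4, (0, 1))
(5, 2, R7, (1,))
(8, 0, R7, (1,))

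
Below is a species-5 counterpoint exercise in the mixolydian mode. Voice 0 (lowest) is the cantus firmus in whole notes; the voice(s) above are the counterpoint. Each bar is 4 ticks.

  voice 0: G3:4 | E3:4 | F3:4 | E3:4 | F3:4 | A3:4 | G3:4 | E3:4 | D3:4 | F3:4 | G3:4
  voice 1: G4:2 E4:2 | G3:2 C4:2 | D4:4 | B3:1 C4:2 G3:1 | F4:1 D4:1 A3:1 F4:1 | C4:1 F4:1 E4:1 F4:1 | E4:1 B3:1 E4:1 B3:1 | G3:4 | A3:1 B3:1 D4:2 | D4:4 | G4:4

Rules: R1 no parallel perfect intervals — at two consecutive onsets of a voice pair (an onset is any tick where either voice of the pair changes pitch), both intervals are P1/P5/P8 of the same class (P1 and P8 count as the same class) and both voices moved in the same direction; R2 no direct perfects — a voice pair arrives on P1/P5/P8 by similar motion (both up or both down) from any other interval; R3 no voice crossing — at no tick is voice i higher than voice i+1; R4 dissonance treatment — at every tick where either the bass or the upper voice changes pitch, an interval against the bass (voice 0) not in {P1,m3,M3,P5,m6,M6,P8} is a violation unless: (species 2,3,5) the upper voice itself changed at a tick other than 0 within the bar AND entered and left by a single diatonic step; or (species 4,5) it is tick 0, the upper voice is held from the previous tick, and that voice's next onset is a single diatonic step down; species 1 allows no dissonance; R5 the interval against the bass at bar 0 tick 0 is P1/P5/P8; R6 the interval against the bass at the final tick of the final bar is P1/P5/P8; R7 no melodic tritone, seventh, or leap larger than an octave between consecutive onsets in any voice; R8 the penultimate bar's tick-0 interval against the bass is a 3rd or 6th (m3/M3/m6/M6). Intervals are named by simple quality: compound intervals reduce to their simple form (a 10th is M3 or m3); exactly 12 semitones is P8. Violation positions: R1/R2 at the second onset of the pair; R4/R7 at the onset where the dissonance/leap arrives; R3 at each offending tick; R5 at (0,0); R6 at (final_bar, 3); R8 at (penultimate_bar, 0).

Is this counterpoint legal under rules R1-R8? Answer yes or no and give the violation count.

No (4 violations)

bar 0: v0=G3 v1=G4 (P8)
bar 1: v0=E3 v1=G3 (m3)
bar 2: v0=F3 v1=D4 (M6)
bar 3: v0=E3 v1=B3 (P5)
bar 4: v0=F3 v1=F4 (P8)
bar 5: v0=A3 v1=C4 (m3)
bar 6: v0=G3 v1=E4 (M6)
bar 7: v0=E3 v1=G3 (m3)
bar 8: v0=D3 v1=A3 (P5)
bar 9: v0=F3 v1=D4 (M6)
bar 10: v0=G3 v1=G4 (P8)
  R2 @ bar3.0: F3/D4 M6 -> E3/B3 P5 similar
  R2 @ bar4.0: E3/G3 m3 -> F3/F4 P8 similar
  R7 @ bar4.0: G3->F4 leap 10st
  R2 @ bar10.0: F3/D4 M6 -> G3/G4 P8 similar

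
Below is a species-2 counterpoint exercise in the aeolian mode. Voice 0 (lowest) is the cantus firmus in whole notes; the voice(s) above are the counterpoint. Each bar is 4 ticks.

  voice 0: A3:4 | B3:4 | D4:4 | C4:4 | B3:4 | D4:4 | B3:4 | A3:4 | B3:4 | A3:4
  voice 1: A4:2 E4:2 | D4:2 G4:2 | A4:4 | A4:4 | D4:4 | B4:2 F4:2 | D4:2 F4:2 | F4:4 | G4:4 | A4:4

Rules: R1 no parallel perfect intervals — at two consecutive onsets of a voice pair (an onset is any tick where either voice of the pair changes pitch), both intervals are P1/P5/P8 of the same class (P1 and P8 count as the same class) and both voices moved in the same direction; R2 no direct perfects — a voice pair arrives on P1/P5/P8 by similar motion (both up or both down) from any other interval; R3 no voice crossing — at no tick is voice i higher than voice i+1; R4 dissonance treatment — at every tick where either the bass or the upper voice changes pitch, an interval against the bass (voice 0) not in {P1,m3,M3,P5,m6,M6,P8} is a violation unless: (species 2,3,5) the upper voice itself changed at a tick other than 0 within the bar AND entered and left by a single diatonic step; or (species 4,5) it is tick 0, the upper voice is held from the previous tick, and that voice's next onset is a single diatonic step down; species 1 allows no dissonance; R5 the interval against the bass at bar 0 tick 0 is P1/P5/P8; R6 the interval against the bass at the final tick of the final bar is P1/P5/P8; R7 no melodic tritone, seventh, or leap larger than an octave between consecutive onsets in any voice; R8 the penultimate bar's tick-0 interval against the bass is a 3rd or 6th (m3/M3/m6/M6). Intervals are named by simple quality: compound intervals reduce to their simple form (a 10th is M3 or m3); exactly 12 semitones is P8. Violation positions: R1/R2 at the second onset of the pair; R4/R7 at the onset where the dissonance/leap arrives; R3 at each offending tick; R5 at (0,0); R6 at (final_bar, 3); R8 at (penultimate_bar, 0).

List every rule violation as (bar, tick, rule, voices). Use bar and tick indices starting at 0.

bar 0: v0=A3 v1=A4 downbeat P8
bar 1: v0=B3 v1=D4 downbeat m3
bar 2: v0=D4 v1=A4 downbeat P5
bar 3: v0=C4 v1=A4 downbeat M6
bar 4: v0=B3 v1=D4 downbeat m3
bar 5: v0=D4 v1=B4 downbeat M6
bar 6: v0=B3 v1=D4 downbeat m3
bar 7: v0=A3 v1=F4 downbeat m6
bar 8: v0=B3 v1=G4 downbeat m6
bar 9: v0=A3 v1=A4 downbeat P8
  -> R2 @ bar 2 tick 0 v(0, 1): B3/G4 m6 -> D4/A4 P5 similar
  -> R7 @ bar 5 tick 2 v(1,): B4->F4 leap 6st
  -> R4 @ bar 6 tick 2 v(0, 1): B3/F4 TT untreated

(2, 0, R2, (0, 1))
(5, 2, R7, (1,))
(6, 2, R4, (0, 1))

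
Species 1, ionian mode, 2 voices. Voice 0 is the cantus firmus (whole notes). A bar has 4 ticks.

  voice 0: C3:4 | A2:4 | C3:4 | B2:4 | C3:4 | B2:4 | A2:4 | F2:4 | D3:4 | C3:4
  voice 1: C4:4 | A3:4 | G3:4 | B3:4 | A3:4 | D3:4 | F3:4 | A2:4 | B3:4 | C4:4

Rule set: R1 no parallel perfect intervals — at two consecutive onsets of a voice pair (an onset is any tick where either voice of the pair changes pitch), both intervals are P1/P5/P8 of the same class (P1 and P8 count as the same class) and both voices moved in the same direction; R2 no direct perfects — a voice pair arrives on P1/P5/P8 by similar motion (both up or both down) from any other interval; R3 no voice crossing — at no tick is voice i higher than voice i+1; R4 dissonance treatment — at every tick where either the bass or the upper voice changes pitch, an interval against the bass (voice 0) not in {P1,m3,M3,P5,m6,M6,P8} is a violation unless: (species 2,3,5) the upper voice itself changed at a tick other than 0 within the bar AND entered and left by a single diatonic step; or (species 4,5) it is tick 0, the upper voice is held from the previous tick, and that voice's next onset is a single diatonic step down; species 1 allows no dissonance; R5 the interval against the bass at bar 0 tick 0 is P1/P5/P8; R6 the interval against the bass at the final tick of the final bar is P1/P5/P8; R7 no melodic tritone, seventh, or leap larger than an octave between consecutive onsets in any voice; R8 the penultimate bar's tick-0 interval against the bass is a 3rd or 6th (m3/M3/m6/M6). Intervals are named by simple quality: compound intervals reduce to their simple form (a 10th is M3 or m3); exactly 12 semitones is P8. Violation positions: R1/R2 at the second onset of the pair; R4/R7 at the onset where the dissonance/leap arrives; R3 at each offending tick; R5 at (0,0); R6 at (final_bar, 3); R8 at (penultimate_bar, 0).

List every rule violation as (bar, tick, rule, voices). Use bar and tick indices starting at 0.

(1, 0, R1, (0, 1))
(8, 0, R7, (1,))

bar 0: v0=C3 v1=C4 downbeat P8
bar 1: v0=A2 v1=A3 downbeat P8
bar 2: v0=C3 v1=G3 downbeat P5
bar 3: v0=B2 v1=B3 downbeat P8
bar 4: v0=C3 v1=A3 downbeat M6
bar 5: v0=B2 v1=D3 downbeat m3
bar 6: v0=A2 v1=F3 downbeat m6
bar 7: v0=F2 v1=A2 downbeat M3
bar 8: v0=D3 v1=B3 downbeat M6
bar 9: v0=C3 v1=C4 downbeat P8
  -> R1 @ bar 1 tick 0 v(0, 1): C3/C4 P8 -> A2/A3 P8 similar
  -> R7 @ bar 8 tick 0 v(1,): A2->B3 leap 14st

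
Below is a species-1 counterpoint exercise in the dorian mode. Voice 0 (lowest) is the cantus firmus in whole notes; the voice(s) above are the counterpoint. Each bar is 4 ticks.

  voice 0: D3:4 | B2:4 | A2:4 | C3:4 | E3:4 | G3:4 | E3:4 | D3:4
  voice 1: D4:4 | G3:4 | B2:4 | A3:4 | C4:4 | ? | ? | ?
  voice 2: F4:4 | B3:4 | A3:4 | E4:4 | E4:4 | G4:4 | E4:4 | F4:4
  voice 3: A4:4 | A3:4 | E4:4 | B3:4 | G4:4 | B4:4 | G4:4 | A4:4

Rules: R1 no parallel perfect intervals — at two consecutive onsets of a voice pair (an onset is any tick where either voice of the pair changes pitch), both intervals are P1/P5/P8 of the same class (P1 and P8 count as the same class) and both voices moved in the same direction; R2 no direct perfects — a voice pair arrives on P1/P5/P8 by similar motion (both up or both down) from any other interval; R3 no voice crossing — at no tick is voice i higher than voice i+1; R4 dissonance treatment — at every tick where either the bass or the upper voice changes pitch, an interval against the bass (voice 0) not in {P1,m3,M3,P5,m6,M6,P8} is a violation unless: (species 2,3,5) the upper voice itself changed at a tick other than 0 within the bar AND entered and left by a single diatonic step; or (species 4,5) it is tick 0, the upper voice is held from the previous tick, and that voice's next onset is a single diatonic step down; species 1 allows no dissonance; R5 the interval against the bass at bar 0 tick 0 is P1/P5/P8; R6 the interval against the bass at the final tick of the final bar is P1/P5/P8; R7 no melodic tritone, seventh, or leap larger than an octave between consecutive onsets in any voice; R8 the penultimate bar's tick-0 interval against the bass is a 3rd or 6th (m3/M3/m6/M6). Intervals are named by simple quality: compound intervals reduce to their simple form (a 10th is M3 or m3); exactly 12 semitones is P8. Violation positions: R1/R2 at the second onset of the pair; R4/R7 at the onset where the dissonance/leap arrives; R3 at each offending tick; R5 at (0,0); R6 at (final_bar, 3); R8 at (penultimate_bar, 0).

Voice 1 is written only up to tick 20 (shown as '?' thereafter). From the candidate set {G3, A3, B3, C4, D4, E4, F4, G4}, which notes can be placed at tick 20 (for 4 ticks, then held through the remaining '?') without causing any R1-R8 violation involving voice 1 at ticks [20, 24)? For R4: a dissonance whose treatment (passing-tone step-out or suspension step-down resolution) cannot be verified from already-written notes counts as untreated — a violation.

{B3, G3}

G3: legal
A3: violates R4
B3: legal
C4: violates R4
D4: violates R2
E4: violates R1
F4: violates R4
G4: violates R2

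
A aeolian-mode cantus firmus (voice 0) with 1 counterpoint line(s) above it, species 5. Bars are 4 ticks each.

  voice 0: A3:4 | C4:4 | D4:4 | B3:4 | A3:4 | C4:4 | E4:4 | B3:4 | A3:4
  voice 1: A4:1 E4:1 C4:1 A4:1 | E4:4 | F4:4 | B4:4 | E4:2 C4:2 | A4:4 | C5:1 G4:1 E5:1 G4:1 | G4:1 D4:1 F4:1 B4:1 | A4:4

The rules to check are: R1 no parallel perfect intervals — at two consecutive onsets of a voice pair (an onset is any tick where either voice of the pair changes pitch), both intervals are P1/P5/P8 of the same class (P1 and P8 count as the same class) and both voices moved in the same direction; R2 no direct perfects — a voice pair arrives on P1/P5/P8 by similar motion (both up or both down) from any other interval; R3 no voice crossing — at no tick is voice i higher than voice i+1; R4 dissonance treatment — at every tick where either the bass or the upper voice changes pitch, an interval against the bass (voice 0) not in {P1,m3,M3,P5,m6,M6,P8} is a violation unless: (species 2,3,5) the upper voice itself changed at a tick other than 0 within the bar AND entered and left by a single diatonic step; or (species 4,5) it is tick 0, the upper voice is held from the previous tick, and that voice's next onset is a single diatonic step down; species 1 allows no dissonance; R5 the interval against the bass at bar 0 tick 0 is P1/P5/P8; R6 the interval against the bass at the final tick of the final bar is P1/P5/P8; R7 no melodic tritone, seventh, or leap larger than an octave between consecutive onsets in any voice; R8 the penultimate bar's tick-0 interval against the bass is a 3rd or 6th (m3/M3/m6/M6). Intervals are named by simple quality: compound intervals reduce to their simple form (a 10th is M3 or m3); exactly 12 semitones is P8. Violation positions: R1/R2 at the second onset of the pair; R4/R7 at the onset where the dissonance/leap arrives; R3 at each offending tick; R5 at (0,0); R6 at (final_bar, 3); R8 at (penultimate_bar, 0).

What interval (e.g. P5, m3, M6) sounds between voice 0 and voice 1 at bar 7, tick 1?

voice 0=B3 voice 1=D4 -> m3

m3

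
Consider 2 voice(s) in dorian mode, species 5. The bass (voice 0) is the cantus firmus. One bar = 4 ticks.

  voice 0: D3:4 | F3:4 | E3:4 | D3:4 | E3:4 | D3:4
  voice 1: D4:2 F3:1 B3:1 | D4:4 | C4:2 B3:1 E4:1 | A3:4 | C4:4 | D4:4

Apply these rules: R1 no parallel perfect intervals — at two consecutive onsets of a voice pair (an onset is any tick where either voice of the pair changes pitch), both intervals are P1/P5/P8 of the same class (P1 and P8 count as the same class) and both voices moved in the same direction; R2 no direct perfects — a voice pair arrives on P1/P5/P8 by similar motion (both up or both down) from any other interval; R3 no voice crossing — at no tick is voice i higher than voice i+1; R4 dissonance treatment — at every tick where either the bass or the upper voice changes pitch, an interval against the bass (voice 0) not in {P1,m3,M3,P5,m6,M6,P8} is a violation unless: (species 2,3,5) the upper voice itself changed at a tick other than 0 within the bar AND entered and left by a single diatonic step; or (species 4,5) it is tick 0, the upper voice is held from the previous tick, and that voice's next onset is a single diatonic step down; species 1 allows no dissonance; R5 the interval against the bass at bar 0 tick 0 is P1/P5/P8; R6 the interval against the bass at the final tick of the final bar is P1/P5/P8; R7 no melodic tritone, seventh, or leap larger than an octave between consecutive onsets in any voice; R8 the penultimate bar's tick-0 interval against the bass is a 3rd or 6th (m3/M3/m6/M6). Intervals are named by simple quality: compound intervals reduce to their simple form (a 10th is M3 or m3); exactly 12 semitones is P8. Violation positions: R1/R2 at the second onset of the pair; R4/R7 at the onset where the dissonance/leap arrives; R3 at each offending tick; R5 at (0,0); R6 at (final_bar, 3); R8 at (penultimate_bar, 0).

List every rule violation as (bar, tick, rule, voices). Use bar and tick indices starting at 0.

bar 0: v0=D3 v1=D4 downbeat P8
bar 1: v0=F3 v1=D4 downbeat M6
bar 2: v0=E3 v1=C4 downbeat m6
bar 3: v0=D3 v1=A3 downbeat P5
bar 4: v0=E3 v1=C4 downbeat m6
bar 5: v0=D3 v1=D4 downbeat P8
  -> R7 @ bar 0 tick 3 v(1,): F3->B3 leap 6st
  -> R2 @ bar 3 tick 0 v(0, 1): E3/E4 P8 -> D3/A3 P5 similar

(0, 3, R7, (1,))
(3, 0, R2, (0, 1))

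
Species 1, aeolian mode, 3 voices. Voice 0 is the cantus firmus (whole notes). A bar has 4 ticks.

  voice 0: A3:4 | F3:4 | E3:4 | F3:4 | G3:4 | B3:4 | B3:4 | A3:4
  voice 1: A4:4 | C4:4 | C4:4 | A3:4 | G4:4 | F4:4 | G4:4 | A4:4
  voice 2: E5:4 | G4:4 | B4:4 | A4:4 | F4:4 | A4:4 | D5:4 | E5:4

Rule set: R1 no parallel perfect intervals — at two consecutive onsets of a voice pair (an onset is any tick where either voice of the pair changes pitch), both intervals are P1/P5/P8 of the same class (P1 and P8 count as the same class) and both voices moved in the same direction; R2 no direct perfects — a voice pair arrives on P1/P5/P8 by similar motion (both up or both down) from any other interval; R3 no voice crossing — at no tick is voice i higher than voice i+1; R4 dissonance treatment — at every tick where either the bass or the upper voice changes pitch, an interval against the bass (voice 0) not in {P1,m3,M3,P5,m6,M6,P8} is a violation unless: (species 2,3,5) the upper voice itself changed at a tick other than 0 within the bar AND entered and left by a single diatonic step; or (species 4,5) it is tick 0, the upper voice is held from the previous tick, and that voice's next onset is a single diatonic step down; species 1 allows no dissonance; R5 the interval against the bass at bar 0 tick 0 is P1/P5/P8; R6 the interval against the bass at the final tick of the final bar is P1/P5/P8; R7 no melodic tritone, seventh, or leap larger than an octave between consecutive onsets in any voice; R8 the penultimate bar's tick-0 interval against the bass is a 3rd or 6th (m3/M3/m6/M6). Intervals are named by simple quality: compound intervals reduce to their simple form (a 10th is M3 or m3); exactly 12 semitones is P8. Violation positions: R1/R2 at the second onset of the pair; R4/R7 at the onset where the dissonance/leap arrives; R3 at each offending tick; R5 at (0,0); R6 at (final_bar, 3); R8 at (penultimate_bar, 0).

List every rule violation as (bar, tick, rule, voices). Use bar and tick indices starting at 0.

(1, 0, R1, (1, 2))
(1, 0, R2, (0, 1))
(1, 0, R4, (0, 2))
(3, 0, R2, (1, 2))
(4, 0, R2, (0, 1))
(4, 0, R3, (1, 2))
(4, 0, R4, (0, 2))
(4, 0, R7, (1,))
(4, 1, R3, (1, 2))
(4, 2, R3, (1, 2))
(4, 3, R3, (1, 2))
(5, 0, R4, (0, 1))
(5, 0, R4, (0, 2))
(6, 0, R2, (1, 2))
(7, 0, R1, (1, 2))

bar 0: v0=A3 v1=A4 v2=E5 downbeat P5
bar 1: v0=F3 v1=C4 v2=G4 downbeat M2
bar 2: v0=E3 v1=C4 v2=B4 downbeat P5
bar 3: v0=F3 v1=A3 v2=A4 downbeat M3
bar 4: v0=G3 v1=G4 v2=F4 downbeat m7
bar 5: v0=B3 v1=F4 v2=A4 downbeat m7
bar 6: v0=B3 v1=G4 v2=D5 downbeat m3
bar 7: v0=A3 v1=A4 v2=E5 downbeat P5
  -> R1 @ bar 1 tick 0 v(1, 2): A4/E5 P5 -> C4/G4 P5 similar
  -> R2 @ bar 1 tick 0 v(0, 1): A3/A4 P8 -> F3/C4 P5 similar
  -> R4 @ bar 1 tick 0 v(0, 2): F3/G4 M2 untreated
  -> R2 @ bar 3 tick 0 v(1, 2): C4/B4 M7 -> A3/A4 P8 similar
  -> R2 @ bar 4 tick 0 v(0, 1): F3/A3 M3 -> G3/G4 P8 similar
  -> R3 @ bar 4 tick 0 v(1, 2): G4 above F4
  -> R4 @ bar 4 tick 0 v(0, 2): G3/F4 m7 untreated
  -> R7 @ bar 4 tick 0 v(1,): A3->G4 leap 10st
  -> R3 @ bar 4 tick 1 v(1, 2): G4 above F4
  -> R3 @ bar 4 tick 2 v(1, 2): G4 above F4
  -> R3 @ bar 4 tick 3 v(1, 2): G4 above F4
  -> R4 @ bar 5 tick 0 v(0, 1): B3/F4 TT untreated
  -> R4 @ bar 5 tick 0 v(0, 2): B3/A4 m7 untreated
  -> R2 @ bar 6 tick 0 v(1, 2): F4/A4 M3 -> G4/D5 P5 similar
  -> R1 @ bar 7 tick 0 v(1, 2): G4/D5 P5 -> A4/E5 P5 similar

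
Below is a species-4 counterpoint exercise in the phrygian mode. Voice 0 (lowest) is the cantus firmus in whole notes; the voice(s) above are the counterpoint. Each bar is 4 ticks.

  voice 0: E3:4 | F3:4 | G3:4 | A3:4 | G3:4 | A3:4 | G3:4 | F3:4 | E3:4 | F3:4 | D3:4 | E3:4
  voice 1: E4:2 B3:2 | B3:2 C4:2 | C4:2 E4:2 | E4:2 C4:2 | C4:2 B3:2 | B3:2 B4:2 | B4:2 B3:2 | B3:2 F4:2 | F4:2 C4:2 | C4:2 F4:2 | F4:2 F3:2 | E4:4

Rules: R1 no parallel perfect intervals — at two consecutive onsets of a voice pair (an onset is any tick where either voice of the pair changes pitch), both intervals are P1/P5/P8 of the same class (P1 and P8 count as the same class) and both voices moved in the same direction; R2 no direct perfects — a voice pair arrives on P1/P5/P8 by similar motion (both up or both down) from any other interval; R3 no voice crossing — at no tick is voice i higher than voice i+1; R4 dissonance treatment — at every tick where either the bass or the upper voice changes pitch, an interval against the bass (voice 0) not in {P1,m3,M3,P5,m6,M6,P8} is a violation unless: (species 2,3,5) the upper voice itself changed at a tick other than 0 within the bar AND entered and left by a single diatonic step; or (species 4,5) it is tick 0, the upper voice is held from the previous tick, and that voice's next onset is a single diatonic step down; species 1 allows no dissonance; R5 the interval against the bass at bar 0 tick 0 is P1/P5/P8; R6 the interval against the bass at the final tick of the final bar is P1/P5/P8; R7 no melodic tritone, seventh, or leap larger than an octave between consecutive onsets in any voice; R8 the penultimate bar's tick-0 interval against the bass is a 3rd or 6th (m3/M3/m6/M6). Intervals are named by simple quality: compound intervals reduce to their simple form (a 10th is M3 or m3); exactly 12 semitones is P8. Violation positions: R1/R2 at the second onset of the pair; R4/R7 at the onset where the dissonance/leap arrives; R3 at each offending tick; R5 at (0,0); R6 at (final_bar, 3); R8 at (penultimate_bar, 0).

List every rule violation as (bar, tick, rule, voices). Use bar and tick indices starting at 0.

(1, 0, R4, (0, 1))
(2, 0, R4, (0, 1))
(5, 0, R4, (0, 1))
(5, 2, R4, (0, 1))
(7, 0, R4, (0, 1))
(7, 2, R7, (1,))
(8, 0, R4, (0, 1))
(11, 0, R2, (0, 1))
(11, 0, R7, (1,))

bar 0: v0=E3 v1=E4 downbeat P8
bar 1: v0=F3 v1=B3 downbeat TT
bar 2: v0=G3 v1=C4 downbeat P4
bar 3: v0=A3 v1=E4 downbeat P5
bar 4: v0=G3 v1=C4 downbeat P4
bar 5: v0=A3 v1=B3 downbeat M2
bar 6: v0=G3 v1=B4 downbeat M3
bar 7: v0=F3 v1=B3 downbeat TT
bar 8: v0=E3 v1=F4 downbeat m2
bar 9: v0=F3 v1=C4 downbeat P5
bar 10: v0=D3 v1=F4 downbeat m3
bar 11: v0=E3 v1=E4 downbeat P8
  -> R4 @ bar 1 tick 0 v(0, 1): F3/B3 TT untreated
  -> R4 @ bar 2 tick 0 v(0, 1): G3/C4 P4 untreated
  -> R4 @ bar 5 tick 0 v(0, 1): A3/B3 M2 untreated
  -> R4 @ bar 5 tick 2 v(0, 1): A3/B4 M2 untreated
  -> R4 @ bar 7 tick 0 v(0, 1): F3/B3 TT untreated
  -> R7 @ bar 7 tick 2 v(1,): B3->F4 leap 6st
  -> R4 @ bar 8 tick 0 v(0, 1): E3/F4 m2 untreated
  -> R2 @ bar 11 tick 0 v(0, 1): D3/F3 m3 -> E3/E4 P8 similar
  -> R7 @ bar 11 tick 0 v(1,): F3->E4 leap 11st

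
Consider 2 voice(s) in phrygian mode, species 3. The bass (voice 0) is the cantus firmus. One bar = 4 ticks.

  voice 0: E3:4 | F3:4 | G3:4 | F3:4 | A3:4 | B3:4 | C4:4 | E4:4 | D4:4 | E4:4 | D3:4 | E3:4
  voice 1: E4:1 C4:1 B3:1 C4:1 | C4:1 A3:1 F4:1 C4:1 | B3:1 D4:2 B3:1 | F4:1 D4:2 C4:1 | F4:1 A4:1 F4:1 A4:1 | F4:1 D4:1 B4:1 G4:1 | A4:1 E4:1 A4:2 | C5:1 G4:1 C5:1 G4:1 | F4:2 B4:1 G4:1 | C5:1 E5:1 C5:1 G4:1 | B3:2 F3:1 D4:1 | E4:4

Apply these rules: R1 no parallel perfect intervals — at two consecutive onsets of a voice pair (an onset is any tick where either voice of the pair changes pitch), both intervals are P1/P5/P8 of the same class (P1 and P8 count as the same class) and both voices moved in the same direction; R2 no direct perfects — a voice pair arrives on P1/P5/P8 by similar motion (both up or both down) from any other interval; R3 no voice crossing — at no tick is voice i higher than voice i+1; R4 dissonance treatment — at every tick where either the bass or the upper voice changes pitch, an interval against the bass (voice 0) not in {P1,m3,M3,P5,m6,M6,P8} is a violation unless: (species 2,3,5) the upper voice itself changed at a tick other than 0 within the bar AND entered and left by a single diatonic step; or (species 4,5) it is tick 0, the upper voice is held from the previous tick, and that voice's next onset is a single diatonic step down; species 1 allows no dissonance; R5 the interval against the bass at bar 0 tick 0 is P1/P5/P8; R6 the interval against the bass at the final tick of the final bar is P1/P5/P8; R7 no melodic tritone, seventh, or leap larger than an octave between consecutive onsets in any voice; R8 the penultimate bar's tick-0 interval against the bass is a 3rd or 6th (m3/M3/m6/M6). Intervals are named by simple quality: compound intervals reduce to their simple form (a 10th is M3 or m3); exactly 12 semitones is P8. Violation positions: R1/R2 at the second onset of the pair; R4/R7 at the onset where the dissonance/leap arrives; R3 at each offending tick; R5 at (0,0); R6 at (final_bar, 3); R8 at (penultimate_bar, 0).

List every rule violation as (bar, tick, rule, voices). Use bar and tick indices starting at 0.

(3, 0, R7, (1,))
(5, 0, R4, (0, 1))
(8, 2, R7, (1,))
(8, 3, R4, (0, 1))
(10, 0, R7, (0,))
(10, 2, R7, (1,))
(11, 0, R1, (0, 1))

bar 0: v0=E3 v1=E4 downbeat P8
bar 1: v0=F3 v1=C4 downbeat P5
bar 2: v0=G3 v1=B3 downbeat M3
bar 3: v0=F3 v1=F4 downbeat P8
bar 4: v0=A3 v1=F4 downbeat m6
bar 5: v0=B3 v1=F4 downbeat TT
bar 6: v0=C4 v1=A4 downbeat M6
bar 7: v0=E4 v1=C5 downbeat m6
bar 8: v0=D4 v1=F4 downbeat m3
bar 9: v0=E4 v1=C5 downbeat m6
bar 10: v0=D3 v1=B3 downbeat M6
bar 11: v0=E3 v1=E4 downbeat P8
  -> R7 @ bar 3 tick 0 v(1,): B3->F4 leap 6st
  -> R4 @ bar 5 tick 0 v(0, 1): B3/F4 TT untreated
  -> R7 @ bar 8 tick 2 v(1,): F4->B4 leap 6st
  -> R4 @ bar 8 tick 3 v(0, 1): D4/G4 P4 untreated
  -> R7 @ bar 10 tick 0 v(0,): E4->D3 leap 14st
  -> R7 @ bar 10 tick 2 v(1,): B3->F3 leap 6st
  -> R1 @ bar 11 tick 0 v(0, 1): D3/D4 P8 -> E3/E4 P8 similar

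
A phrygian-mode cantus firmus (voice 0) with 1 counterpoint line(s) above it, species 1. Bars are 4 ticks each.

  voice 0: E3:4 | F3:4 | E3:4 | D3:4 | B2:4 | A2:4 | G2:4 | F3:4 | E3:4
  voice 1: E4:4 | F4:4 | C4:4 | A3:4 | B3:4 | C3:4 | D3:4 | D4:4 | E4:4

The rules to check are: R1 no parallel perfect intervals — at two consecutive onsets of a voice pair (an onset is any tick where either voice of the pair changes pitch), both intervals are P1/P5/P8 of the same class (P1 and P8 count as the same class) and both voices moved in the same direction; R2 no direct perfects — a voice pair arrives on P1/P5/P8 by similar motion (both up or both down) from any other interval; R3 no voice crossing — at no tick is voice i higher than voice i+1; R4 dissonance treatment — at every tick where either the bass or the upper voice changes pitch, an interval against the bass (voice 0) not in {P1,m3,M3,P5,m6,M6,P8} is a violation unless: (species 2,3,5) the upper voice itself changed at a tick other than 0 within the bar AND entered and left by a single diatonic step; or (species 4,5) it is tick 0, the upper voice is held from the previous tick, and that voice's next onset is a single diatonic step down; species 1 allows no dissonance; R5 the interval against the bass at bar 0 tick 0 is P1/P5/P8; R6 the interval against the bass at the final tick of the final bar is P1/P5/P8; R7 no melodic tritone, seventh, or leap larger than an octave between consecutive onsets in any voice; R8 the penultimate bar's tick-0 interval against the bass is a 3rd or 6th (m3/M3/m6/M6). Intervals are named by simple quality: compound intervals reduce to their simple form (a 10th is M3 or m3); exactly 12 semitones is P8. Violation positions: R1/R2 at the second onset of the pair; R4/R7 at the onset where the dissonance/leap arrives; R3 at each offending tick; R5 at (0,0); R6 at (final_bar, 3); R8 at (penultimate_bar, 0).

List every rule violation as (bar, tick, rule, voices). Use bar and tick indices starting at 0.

bar 0: v0=E3 v1=E4 downbeat P8
bar 1: v0=F3 v1=F4 downbeat P8
bar 2: v0=E3 v1=C4 downbeat m6
bar 3: v0=D3 v1=A3 downbeat P5
bar 4: v0=B2 v1=B3 downbeat P8
bar 5: v0=A2 v1=C3 downbeat m3
bar 6: v0=G2 v1=D3 downbeat P5
bar 7: v0=F3 v1=D4 downbeat M6
bar 8: v0=E3 v1=E4 downbeat P8
  -> R1 @ bar 1 tick 0 v(0, 1): E3/E4 P8 -> F3/F4 P8 similar
  -> R2 @ bar 3 tick 0 v(0, 1): E3/C4 m6 -> D3/A3 P5 similar
  -> R7 @ bar 5 tick 0 v(1,): B3->C3 leap 11st
  -> R7 @ bar 7 tick 0 v(0,): G2->F3 leap 10st

(1, 0, R1, (0, 1))
(3, 0, R2, (0, 1))
(5, 0, R7, (1,))
(7, 0, R7, (0,))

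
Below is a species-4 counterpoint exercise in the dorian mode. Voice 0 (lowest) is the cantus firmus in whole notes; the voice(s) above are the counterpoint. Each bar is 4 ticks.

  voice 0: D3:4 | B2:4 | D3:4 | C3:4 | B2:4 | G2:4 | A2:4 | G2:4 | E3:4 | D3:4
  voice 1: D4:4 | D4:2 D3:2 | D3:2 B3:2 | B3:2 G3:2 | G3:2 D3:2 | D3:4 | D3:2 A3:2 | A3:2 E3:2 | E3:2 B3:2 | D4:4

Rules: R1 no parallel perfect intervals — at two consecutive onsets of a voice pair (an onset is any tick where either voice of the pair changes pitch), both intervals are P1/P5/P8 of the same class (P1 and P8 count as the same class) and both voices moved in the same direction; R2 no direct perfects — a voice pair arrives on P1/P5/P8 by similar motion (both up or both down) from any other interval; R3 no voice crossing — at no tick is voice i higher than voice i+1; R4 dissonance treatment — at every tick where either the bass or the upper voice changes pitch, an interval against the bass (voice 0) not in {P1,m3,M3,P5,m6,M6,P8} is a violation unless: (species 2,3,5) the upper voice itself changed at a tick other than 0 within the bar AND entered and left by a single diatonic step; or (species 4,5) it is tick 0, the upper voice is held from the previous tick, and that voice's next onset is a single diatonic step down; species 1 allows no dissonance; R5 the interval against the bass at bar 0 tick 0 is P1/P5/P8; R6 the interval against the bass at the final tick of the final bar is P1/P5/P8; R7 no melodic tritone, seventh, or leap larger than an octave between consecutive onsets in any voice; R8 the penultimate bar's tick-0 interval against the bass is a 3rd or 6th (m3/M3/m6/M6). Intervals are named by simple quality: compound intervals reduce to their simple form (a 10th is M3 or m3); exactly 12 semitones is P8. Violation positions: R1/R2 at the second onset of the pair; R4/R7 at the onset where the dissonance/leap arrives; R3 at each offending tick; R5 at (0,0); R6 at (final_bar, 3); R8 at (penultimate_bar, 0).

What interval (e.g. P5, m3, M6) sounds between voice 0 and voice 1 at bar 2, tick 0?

voice 0=D3 voice 1=D3 -> P1

P1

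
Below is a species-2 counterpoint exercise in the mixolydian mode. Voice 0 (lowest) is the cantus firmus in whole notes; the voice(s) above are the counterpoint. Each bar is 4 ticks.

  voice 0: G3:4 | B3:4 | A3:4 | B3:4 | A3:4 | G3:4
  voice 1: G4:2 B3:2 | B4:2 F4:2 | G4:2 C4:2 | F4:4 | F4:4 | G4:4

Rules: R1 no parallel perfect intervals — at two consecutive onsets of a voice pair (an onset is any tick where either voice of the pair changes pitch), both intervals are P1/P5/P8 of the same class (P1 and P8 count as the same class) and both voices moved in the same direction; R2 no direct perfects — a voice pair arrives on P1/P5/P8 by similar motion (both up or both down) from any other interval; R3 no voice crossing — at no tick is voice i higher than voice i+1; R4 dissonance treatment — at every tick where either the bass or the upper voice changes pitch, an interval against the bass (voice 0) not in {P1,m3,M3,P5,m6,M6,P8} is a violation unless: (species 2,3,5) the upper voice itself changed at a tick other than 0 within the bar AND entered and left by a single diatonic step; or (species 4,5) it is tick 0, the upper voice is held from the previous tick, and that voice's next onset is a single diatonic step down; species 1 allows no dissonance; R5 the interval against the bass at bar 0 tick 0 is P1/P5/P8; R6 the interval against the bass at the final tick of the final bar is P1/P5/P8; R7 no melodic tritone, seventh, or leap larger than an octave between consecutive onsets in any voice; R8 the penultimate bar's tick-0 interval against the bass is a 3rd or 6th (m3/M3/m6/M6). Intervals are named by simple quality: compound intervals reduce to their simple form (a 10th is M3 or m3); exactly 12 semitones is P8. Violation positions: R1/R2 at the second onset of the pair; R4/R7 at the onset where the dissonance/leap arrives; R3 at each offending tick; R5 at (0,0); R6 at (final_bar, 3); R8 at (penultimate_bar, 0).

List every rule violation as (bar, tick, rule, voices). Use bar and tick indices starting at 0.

bar 0: v0=G3 v1=G4 downbeat P8
bar 1: v0=B3 v1=B4 downbeat P8
bar 2: v0=A3 v1=G4 downbeat m7
bar 3: v0=B3 v1=F4 downbeat TT
bar 4: v0=A3 v1=F4 downbeat m6
bar 5: v0=G3 v1=G4 downbeat P8
  -> R2 @ bar 1 tick 0 v(0, 1): G3/B3 M3 -> B3/B4 P8 similar
  -> R4 @ bar 1 tick 2 v(0, 1): B3/F4 TT untreated
  -> R7 @ bar 1 tick 2 v(1,): B4->F4 leap 6st
  -> R4 @ bar 2 tick 0 v(0, 1): A3/G4 m7 untreated
  -> R4 @ bar 3 tick 0 v(0, 1): B3/F4 TT untreated

(1, 0, R2, (0, 1))
(1, 2, R4, (0, 1))
(1, 2, R7, (1,))
(2, 0, R4, (0, 1))
(3, 0, R4, (0, 1))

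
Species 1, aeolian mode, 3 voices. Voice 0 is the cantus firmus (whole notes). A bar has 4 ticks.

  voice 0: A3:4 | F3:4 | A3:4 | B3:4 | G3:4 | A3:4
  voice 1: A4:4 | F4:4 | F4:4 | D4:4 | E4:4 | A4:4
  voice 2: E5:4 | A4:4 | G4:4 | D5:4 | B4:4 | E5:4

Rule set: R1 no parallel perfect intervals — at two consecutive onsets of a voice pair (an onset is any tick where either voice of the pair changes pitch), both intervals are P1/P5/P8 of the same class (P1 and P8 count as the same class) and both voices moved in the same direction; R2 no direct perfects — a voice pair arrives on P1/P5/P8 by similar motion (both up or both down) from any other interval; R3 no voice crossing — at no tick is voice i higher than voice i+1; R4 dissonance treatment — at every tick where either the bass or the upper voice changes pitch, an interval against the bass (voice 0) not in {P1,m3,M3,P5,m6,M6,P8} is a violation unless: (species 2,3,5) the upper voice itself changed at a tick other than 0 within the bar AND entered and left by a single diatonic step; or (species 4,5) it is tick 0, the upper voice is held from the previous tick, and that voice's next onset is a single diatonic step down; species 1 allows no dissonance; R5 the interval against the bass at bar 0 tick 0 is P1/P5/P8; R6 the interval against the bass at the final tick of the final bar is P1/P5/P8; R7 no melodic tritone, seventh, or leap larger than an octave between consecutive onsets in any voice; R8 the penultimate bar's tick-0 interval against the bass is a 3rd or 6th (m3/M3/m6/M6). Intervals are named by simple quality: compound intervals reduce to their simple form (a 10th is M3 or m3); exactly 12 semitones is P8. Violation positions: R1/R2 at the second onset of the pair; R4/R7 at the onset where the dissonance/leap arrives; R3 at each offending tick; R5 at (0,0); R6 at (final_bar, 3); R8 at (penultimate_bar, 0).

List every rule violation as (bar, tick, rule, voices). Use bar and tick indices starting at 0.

(1, 0, R1, (0, 1))
(2, 0, R4, (0, 2))
(5, 0, R1, (1, 2))
(5, 0, R2, (0, 1))
(5, 0, R2, (0, 2))

bar 0: v0=A3 v1=A4 v2=E5 downbeat P5
bar 1: v0=F3 v1=F4 v2=A4 downbeat M3
bar 2: v0=A3 v1=F4 v2=G4 downbeat m7
bar 3: v0=B3 v1=D4 v2=D5 downbeat m3
bar 4: v0=G3 v1=E4 v2=B4 downbeat M3
bar 5: v0=A3 v1=A4 v2=E5 downbeat P5
  -> R1 @ bar 1 tick 0 v(0, 1): A3/A4 P8 -> F3/F4 P8 similar
  -> R4 @ bar 2 tick 0 v(0, 2): A3/G4 m7 untreated
  -> R1 @ bar 5 tick 0 v(1, 2): E4/B4 P5 -> A4/E5 P5 similar
  -> R2 @ bar 5 tick 0 v(0, 1): G3/E4 M6 -> A3/A4 P8 similar
  -> R2 @ bar 5 tick 0 v(0, 2): G3/B4 M3 -> A3/E5 P5 similar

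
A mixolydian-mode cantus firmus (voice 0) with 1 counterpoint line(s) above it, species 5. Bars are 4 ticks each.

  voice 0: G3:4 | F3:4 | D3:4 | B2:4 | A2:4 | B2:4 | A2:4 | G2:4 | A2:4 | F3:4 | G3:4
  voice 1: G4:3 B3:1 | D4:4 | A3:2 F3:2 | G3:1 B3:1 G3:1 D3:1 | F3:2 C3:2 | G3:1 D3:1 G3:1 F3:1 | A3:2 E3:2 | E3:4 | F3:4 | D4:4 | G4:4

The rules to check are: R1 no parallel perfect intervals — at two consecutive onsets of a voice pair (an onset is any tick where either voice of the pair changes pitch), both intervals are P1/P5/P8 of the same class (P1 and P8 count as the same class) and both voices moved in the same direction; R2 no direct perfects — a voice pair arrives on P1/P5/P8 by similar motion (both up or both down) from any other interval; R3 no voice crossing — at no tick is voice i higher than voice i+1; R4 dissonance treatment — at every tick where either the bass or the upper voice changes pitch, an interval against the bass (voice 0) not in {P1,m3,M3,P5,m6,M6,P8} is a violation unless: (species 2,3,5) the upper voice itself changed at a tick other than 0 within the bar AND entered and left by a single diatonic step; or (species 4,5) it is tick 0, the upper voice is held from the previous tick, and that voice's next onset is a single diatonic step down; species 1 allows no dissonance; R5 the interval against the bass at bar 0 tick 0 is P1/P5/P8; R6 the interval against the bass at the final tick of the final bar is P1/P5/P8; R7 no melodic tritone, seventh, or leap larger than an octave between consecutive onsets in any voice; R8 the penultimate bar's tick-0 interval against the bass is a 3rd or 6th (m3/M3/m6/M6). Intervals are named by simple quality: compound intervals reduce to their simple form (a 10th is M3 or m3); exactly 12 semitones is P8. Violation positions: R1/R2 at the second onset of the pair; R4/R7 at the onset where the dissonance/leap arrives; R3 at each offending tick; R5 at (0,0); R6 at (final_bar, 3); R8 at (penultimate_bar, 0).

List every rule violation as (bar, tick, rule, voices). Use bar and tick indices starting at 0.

bar 0: v0=G3 v1=G4 downbeat P8
bar 1: v0=F3 v1=D4 downbeat M6
bar 2: v0=D3 v1=A3 downbeat P5
bar 3: v0=B2 v1=G3 downbeat m6
bar 4: v0=A2 v1=F3 downbeat m6
bar 5: v0=B2 v1=G3 downbeat m6
bar 6: v0=A2 v1=A3 downbeat P8
bar 7: v0=G2 v1=E3 downbeat M6
bar 8: v0=A2 v1=F3 downbeat m6
bar 9: v0=F3 v1=D4 downbeat M6
bar 10: v0=G3 v1=G4 downbeat P8
  -> R2 @ bar 2 tick 0 v(0, 1): F3/D4 M6 -> D3/A3 P5 similar
  -> R4 @ bar 5 tick 3 v(0, 1): B2/F3 TT untreated
  -> R2 @ bar 10 tick 0 v(0, 1): F3/D4 M6 -> G3/G4 P8 similar

(2, 0, R2, (0, 1))
(5, 3, R4, (0, 1))
(10, 0, R2, (0, 1))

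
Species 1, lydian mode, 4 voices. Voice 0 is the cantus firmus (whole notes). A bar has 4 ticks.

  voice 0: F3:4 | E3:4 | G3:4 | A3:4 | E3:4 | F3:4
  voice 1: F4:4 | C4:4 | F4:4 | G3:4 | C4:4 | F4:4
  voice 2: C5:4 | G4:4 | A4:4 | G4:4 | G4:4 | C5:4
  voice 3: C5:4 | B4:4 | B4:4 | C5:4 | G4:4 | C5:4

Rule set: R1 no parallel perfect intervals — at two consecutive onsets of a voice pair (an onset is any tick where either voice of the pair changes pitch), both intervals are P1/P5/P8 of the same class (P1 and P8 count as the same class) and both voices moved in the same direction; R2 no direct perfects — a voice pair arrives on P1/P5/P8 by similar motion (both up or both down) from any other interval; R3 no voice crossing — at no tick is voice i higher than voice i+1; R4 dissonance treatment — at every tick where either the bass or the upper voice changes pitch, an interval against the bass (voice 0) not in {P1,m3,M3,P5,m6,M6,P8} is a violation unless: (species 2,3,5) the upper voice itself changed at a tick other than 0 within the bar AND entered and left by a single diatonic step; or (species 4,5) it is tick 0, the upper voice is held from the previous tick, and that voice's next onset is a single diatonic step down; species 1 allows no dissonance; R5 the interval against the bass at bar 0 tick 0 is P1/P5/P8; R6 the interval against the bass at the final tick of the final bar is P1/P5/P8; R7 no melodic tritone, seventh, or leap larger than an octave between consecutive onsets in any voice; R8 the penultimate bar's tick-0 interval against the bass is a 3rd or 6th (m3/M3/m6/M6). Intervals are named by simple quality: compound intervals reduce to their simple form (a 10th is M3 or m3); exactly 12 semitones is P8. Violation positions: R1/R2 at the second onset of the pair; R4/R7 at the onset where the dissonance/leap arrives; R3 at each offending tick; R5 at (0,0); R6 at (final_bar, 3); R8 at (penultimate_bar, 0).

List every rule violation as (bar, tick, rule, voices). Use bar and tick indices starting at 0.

(1, 0, R1, (0, 3))
(1, 0, R1, (1, 2))
(2, 0, R4, (0, 1))
(2, 0, R4, (0, 2))
(3, 0, R2, (1, 2))
(3, 0, R3, (0, 1))
(3, 0, R4, (0, 1))
(3, 0, R4, (0, 2))
(3, 0, R7, (1,))
(3, 1, R3, (0, 1))
(3, 2, R3, (0, 1))
(3, 3, R3, (0, 1))
(5, 0, R1, (1, 2))
(5, 0, R1, (1, 3))
(5, 0, R1, (2, 3))
(5, 0, R2, (0, 1))
(5, 0, R2, (0, 2))
(5, 0, R2, (0, 3))

bar 0: v0=F3 v1=F4 v2=C5 v3=C5 downbeat P5
bar 1: v0=E3 v1=C4 v2=G4 v3=B4 downbeat P5
bar 2: v0=G3 v1=F4 v2=A4 v3=B4 downbeat M3
bar 3: v0=A3 v1=G3 v2=G4 v3=C5 downbeat m3
bar 4: v0=E3 v1=C4 v2=G4 v3=G4 downbeat m3
bar 5: v0=F3 v1=F4 v2=C5 v3=C5 downbeat P5
  -> R1 @ bar 1 tick 0 v(0, 3): F3/C5 P5 -> E3/B4 P5 similar
  -> R1 @ bar 1 tick 0 v(1, 2): F4/C5 P5 -> C4/G4 P5 similar
  -> R4 @ bar 2 tick 0 v(0, 1): G3/F4 m7 untreated
  -> R4 @ bar 2 tick 0 v(0, 2): G3/A4 M2 untreated
  -> R2 @ bar 3 tick 0 v(1, 2): F4/A4 M3 -> G3/G4 P8 similar
  -> R3 @ bar 3 tick 0 v(0, 1): A3 above G3
  -> R4 @ bar 3 tick 0 v(0, 1): A3/G3 M2 untreated
  -> R4 @ bar 3 tick 0 v(0, 2): A3/G4 m7 untreated
  -> R7 @ bar 3 tick 0 v(1,): F4->G3 leap 10st
  -> R3 @ bar 3 tick 1 v(0, 1): A3 above G3
  -> R3 @ bar 3 tick 2 v(0, 1): A3 above G3
  -> R3 @ bar 3 tick 3 v(0, 1): A3 above G3
  -> R1 @ bar 5 tick 0 v(1, 2): C4/G4 P5 -> F4/C5 P5 similar
  -> R1 @ bar 5 tick 0 v(1, 3): C4/G4 P5 -> F4/C5 P5 similar
  -> R1 @ bar 5 tick 0 v(2, 3): G4/G4 P1 -> C5/C5 P1 similar
  -> R2 @ bar 5 tick 0 v(0, 1): E3/C4 m6 -> F3/F4 P8 similar
  -> R2 @ bar 5 tick 0 v(0, 2): E3/G4 m3 -> F3/C5 P5 similar
  -> R2 @ bar 5 tick 0 v(0, 3): E3/G4 m3 -> F3/C5 P5 similar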